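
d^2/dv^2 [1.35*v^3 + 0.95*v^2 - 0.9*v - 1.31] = 8.1*v + 1.9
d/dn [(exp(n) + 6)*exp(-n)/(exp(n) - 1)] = (-exp(2*n) - 12*exp(n) + 6)*exp(-n)/(exp(2*n) - 2*exp(n) + 1)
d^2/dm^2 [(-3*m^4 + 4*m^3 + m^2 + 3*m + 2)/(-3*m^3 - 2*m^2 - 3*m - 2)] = 2*(27*m^5 + 126*m^4 + 91*m^3 + 42*m^2 - 12*m + 4)/(27*m^9 + 54*m^8 + 117*m^7 + 170*m^6 + 189*m^5 + 186*m^4 + 135*m^3 + 78*m^2 + 36*m + 8)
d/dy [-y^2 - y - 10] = -2*y - 1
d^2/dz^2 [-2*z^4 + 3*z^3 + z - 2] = 6*z*(3 - 4*z)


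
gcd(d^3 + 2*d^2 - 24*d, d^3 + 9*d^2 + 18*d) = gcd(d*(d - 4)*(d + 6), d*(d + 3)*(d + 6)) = d^2 + 6*d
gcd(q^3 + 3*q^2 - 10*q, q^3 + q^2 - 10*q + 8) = q - 2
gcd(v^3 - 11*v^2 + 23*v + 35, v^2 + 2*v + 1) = v + 1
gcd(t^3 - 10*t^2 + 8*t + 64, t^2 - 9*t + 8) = t - 8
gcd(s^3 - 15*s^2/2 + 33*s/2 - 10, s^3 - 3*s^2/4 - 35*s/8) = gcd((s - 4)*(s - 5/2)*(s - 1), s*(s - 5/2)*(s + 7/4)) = s - 5/2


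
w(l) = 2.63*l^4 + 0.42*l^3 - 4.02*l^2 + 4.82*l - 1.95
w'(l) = 10.52*l^3 + 1.26*l^2 - 8.04*l + 4.82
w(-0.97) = -8.46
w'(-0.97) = 4.20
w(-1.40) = -7.63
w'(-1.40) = -10.32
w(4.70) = 1258.86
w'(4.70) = 1087.08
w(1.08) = 2.67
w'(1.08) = 10.86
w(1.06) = 2.46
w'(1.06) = 10.24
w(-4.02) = 573.27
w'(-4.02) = -625.93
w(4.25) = 836.21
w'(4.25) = 800.98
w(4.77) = 1336.69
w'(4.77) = 1136.89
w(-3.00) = 149.10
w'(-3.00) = -243.76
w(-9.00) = 16578.30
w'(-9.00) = -7489.84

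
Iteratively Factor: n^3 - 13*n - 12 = (n + 1)*(n^2 - n - 12) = (n + 1)*(n + 3)*(n - 4)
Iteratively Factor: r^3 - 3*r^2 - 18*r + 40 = (r + 4)*(r^2 - 7*r + 10) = (r - 5)*(r + 4)*(r - 2)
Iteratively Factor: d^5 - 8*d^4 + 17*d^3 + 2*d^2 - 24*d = (d + 1)*(d^4 - 9*d^3 + 26*d^2 - 24*d) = (d - 3)*(d + 1)*(d^3 - 6*d^2 + 8*d) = d*(d - 3)*(d + 1)*(d^2 - 6*d + 8) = d*(d - 4)*(d - 3)*(d + 1)*(d - 2)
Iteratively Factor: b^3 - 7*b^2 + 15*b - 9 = (b - 3)*(b^2 - 4*b + 3) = (b - 3)*(b - 1)*(b - 3)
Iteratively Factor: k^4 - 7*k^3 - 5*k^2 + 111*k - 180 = (k - 3)*(k^3 - 4*k^2 - 17*k + 60) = (k - 3)^2*(k^2 - k - 20) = (k - 3)^2*(k + 4)*(k - 5)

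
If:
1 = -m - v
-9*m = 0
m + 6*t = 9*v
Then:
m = 0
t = -3/2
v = -1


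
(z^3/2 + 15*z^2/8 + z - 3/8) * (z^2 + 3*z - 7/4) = z^5/2 + 27*z^4/8 + 23*z^3/4 - 21*z^2/32 - 23*z/8 + 21/32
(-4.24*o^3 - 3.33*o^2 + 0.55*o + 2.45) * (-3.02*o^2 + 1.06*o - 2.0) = 12.8048*o^5 + 5.5622*o^4 + 3.2892*o^3 - 0.156000000000001*o^2 + 1.497*o - 4.9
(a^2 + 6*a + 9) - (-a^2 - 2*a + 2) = 2*a^2 + 8*a + 7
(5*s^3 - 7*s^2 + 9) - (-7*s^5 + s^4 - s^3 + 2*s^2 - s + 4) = 7*s^5 - s^4 + 6*s^3 - 9*s^2 + s + 5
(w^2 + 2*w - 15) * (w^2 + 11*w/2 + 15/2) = w^4 + 15*w^3/2 + 7*w^2/2 - 135*w/2 - 225/2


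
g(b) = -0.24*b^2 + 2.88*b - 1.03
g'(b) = 2.88 - 0.48*b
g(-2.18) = -8.45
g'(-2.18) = 3.93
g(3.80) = 6.45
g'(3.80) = 1.06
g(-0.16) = -1.50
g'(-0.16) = 2.96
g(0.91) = 1.39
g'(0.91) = 2.44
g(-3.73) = -15.11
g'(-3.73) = 4.67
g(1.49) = 2.73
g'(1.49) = 2.16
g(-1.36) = -5.39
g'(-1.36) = 3.53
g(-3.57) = -14.37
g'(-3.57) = 4.59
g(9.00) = 5.45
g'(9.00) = -1.44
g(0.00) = -1.03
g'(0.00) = 2.88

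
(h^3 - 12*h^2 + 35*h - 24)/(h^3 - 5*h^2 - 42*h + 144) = (h - 1)/(h + 6)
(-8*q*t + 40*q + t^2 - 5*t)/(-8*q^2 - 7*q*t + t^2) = (t - 5)/(q + t)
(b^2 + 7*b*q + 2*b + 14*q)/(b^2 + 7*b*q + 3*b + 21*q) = (b + 2)/(b + 3)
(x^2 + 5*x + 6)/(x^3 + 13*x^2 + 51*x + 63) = (x + 2)/(x^2 + 10*x + 21)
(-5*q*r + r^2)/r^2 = (-5*q + r)/r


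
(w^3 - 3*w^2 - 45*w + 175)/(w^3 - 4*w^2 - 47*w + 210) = (w - 5)/(w - 6)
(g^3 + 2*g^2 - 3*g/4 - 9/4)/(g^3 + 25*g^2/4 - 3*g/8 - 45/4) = 2*(2*g^2 + g - 3)/(4*g^2 + 19*g - 30)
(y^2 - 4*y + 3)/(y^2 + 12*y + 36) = (y^2 - 4*y + 3)/(y^2 + 12*y + 36)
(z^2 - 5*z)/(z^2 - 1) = z*(z - 5)/(z^2 - 1)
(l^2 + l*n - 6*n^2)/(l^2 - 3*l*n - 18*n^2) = (l - 2*n)/(l - 6*n)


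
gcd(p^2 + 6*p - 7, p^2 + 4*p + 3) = 1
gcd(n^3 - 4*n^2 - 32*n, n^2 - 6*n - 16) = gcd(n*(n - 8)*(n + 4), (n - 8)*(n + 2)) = n - 8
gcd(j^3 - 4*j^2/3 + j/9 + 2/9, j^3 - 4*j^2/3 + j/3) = j - 1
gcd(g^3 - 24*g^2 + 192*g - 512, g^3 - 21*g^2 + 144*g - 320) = g^2 - 16*g + 64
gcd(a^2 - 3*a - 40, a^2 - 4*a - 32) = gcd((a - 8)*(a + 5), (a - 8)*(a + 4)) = a - 8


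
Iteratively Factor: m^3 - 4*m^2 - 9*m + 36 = (m - 4)*(m^2 - 9) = (m - 4)*(m + 3)*(m - 3)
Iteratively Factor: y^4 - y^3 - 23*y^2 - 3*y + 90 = (y - 5)*(y^3 + 4*y^2 - 3*y - 18) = (y - 5)*(y + 3)*(y^2 + y - 6) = (y - 5)*(y + 3)^2*(y - 2)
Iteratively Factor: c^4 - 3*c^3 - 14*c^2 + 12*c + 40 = (c + 2)*(c^3 - 5*c^2 - 4*c + 20) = (c - 2)*(c + 2)*(c^2 - 3*c - 10) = (c - 5)*(c - 2)*(c + 2)*(c + 2)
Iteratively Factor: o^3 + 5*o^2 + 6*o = (o)*(o^2 + 5*o + 6) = o*(o + 3)*(o + 2)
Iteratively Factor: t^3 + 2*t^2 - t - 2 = (t + 2)*(t^2 - 1) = (t + 1)*(t + 2)*(t - 1)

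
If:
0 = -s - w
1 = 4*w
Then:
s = -1/4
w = 1/4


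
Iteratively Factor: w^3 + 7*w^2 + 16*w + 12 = (w + 3)*(w^2 + 4*w + 4) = (w + 2)*(w + 3)*(w + 2)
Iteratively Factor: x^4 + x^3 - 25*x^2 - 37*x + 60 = (x + 3)*(x^3 - 2*x^2 - 19*x + 20) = (x + 3)*(x + 4)*(x^2 - 6*x + 5) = (x - 5)*(x + 3)*(x + 4)*(x - 1)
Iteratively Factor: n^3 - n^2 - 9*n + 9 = (n + 3)*(n^2 - 4*n + 3) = (n - 1)*(n + 3)*(n - 3)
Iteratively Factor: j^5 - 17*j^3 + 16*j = (j)*(j^4 - 17*j^2 + 16) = j*(j - 1)*(j^3 + j^2 - 16*j - 16) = j*(j - 4)*(j - 1)*(j^2 + 5*j + 4) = j*(j - 4)*(j - 1)*(j + 1)*(j + 4)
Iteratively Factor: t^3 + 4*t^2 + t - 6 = (t - 1)*(t^2 + 5*t + 6) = (t - 1)*(t + 3)*(t + 2)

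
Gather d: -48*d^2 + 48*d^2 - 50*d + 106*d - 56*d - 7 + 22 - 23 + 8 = 0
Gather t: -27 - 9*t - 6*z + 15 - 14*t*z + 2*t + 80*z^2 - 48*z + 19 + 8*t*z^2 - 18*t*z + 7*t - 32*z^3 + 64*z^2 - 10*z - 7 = t*(8*z^2 - 32*z) - 32*z^3 + 144*z^2 - 64*z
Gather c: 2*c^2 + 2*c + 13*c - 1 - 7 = 2*c^2 + 15*c - 8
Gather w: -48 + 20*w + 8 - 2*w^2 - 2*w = -2*w^2 + 18*w - 40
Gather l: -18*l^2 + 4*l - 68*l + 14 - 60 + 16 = -18*l^2 - 64*l - 30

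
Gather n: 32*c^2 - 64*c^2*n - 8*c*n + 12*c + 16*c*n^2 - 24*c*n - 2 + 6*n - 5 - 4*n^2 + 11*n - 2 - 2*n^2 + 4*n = 32*c^2 + 12*c + n^2*(16*c - 6) + n*(-64*c^2 - 32*c + 21) - 9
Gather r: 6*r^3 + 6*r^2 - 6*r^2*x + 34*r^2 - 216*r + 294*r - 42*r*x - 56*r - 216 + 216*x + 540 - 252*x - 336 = 6*r^3 + r^2*(40 - 6*x) + r*(22 - 42*x) - 36*x - 12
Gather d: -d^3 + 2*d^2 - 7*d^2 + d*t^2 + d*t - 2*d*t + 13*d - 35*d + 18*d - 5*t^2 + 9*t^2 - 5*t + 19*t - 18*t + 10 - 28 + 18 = -d^3 - 5*d^2 + d*(t^2 - t - 4) + 4*t^2 - 4*t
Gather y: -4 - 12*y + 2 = -12*y - 2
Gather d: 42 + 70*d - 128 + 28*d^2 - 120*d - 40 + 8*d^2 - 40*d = 36*d^2 - 90*d - 126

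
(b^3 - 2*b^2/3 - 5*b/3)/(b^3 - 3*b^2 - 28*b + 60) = b*(3*b^2 - 2*b - 5)/(3*(b^3 - 3*b^2 - 28*b + 60))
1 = 1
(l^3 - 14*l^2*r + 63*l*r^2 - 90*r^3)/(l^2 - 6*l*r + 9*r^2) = (-l^2 + 11*l*r - 30*r^2)/(-l + 3*r)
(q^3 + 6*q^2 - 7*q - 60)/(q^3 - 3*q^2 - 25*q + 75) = (q + 4)/(q - 5)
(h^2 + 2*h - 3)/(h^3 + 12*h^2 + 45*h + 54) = (h - 1)/(h^2 + 9*h + 18)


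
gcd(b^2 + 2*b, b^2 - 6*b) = b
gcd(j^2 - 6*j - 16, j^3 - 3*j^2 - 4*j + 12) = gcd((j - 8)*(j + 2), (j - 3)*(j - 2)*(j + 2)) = j + 2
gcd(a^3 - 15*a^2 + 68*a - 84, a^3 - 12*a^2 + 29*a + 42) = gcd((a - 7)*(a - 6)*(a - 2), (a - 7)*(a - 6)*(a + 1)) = a^2 - 13*a + 42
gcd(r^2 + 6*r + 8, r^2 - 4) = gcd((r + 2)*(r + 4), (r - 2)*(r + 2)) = r + 2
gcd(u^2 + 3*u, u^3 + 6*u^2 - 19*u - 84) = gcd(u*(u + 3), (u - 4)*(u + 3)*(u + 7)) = u + 3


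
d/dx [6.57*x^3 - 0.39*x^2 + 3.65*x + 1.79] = 19.71*x^2 - 0.78*x + 3.65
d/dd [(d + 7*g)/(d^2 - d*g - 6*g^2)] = (d^2 - d*g - 6*g^2 - (d + 7*g)*(2*d - g))/(-d^2 + d*g + 6*g^2)^2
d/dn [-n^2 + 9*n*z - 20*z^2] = -2*n + 9*z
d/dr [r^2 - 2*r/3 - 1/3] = 2*r - 2/3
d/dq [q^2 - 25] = 2*q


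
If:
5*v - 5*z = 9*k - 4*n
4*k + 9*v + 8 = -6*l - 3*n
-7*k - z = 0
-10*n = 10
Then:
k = -z/7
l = -107*z/105 - 61/30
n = -1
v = 26*z/35 + 4/5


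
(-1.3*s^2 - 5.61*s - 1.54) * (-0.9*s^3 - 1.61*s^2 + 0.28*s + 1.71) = 1.17*s^5 + 7.142*s^4 + 10.0541*s^3 - 1.3144*s^2 - 10.0243*s - 2.6334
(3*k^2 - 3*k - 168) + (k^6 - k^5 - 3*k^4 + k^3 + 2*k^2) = k^6 - k^5 - 3*k^4 + k^3 + 5*k^2 - 3*k - 168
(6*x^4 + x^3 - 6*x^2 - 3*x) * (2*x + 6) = 12*x^5 + 38*x^4 - 6*x^3 - 42*x^2 - 18*x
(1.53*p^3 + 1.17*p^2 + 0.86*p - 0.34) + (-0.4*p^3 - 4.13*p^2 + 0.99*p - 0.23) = 1.13*p^3 - 2.96*p^2 + 1.85*p - 0.57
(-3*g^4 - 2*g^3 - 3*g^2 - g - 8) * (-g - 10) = 3*g^5 + 32*g^4 + 23*g^3 + 31*g^2 + 18*g + 80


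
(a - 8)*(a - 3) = a^2 - 11*a + 24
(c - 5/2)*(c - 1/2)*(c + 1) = c^3 - 2*c^2 - 7*c/4 + 5/4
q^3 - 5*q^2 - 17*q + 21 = (q - 7)*(q - 1)*(q + 3)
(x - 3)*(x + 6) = x^2 + 3*x - 18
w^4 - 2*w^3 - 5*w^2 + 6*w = w*(w - 3)*(w - 1)*(w + 2)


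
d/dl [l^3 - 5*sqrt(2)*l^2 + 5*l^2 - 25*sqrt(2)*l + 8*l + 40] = 3*l^2 - 10*sqrt(2)*l + 10*l - 25*sqrt(2) + 8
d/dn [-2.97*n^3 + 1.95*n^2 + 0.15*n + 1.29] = -8.91*n^2 + 3.9*n + 0.15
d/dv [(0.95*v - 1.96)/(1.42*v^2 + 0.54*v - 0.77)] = (-1.349*v^2 + 5.5664*v + 0.3269)/(2.0164*v^4 + 1.5336*v^3 - 1.8952*v^2 - 0.8316*v + 0.5929)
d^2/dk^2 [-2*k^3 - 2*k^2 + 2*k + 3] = -12*k - 4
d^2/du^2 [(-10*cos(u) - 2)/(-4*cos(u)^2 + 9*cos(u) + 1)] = 2*(180*(1 - cos(2*u))^2*cos(u) + 61*(1 - cos(2*u))^2 - 59*cos(u) + 222*cos(2*u) + 123*cos(3*u) - 40*cos(5*u) - 102)/(9*cos(u) - 2*cos(2*u) - 1)^3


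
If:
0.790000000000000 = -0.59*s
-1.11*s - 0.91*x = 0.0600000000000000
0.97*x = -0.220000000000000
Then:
No Solution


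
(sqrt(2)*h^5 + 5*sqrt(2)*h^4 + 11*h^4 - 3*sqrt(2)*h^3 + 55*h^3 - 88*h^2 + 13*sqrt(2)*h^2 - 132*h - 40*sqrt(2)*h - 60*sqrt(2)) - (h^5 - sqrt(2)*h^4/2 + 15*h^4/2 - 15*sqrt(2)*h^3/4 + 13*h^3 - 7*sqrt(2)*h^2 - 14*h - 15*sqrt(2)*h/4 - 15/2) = -h^5 + sqrt(2)*h^5 + 7*h^4/2 + 11*sqrt(2)*h^4/2 + 3*sqrt(2)*h^3/4 + 42*h^3 - 88*h^2 + 20*sqrt(2)*h^2 - 118*h - 145*sqrt(2)*h/4 - 60*sqrt(2) + 15/2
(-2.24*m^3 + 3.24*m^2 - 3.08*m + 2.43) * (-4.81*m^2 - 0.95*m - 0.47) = 10.7744*m^5 - 13.4564*m^4 + 12.7896*m^3 - 10.2851*m^2 - 0.8609*m - 1.1421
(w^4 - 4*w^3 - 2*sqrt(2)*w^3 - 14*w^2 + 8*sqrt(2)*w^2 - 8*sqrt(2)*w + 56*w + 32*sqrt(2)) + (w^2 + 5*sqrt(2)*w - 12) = w^4 - 4*w^3 - 2*sqrt(2)*w^3 - 13*w^2 + 8*sqrt(2)*w^2 - 3*sqrt(2)*w + 56*w - 12 + 32*sqrt(2)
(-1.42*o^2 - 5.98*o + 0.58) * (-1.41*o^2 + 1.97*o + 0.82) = 2.0022*o^4 + 5.6344*o^3 - 13.7628*o^2 - 3.761*o + 0.4756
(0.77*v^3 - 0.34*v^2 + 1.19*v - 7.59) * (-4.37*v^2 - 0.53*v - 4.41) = -3.3649*v^5 + 1.0777*v^4 - 8.4158*v^3 + 34.037*v^2 - 1.2252*v + 33.4719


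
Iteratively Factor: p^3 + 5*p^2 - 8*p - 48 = (p + 4)*(p^2 + p - 12) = (p - 3)*(p + 4)*(p + 4)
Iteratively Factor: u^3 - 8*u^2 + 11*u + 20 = (u + 1)*(u^2 - 9*u + 20) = (u - 5)*(u + 1)*(u - 4)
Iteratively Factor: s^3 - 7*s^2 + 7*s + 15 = (s - 3)*(s^2 - 4*s - 5) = (s - 5)*(s - 3)*(s + 1)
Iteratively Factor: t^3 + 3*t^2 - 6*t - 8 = (t + 1)*(t^2 + 2*t - 8) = (t + 1)*(t + 4)*(t - 2)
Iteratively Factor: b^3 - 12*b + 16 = (b - 2)*(b^2 + 2*b - 8) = (b - 2)^2*(b + 4)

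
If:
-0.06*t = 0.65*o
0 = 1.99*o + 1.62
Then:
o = -0.81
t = 8.82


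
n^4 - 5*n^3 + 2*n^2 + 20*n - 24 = (n - 3)*(n - 2)^2*(n + 2)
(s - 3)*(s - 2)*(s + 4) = s^3 - s^2 - 14*s + 24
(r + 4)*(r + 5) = r^2 + 9*r + 20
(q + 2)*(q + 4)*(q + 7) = q^3 + 13*q^2 + 50*q + 56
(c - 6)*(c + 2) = c^2 - 4*c - 12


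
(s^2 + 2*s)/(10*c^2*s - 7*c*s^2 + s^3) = (s + 2)/(10*c^2 - 7*c*s + s^2)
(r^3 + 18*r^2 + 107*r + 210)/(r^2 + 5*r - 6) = (r^2 + 12*r + 35)/(r - 1)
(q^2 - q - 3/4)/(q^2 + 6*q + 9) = (q^2 - q - 3/4)/(q^2 + 6*q + 9)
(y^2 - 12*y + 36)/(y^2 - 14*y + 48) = (y - 6)/(y - 8)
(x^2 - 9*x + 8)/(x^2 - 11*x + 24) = (x - 1)/(x - 3)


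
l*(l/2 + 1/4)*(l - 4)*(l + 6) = l^4/2 + 5*l^3/4 - 23*l^2/2 - 6*l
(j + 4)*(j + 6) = j^2 + 10*j + 24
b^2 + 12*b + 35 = (b + 5)*(b + 7)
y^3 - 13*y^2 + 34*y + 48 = (y - 8)*(y - 6)*(y + 1)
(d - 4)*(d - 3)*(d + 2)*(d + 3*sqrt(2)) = d^4 - 5*d^3 + 3*sqrt(2)*d^3 - 15*sqrt(2)*d^2 - 2*d^2 - 6*sqrt(2)*d + 24*d + 72*sqrt(2)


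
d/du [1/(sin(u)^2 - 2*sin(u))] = 2*(1 - sin(u))*cos(u)/((sin(u) - 2)^2*sin(u)^2)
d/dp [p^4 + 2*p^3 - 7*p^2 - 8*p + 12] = 4*p^3 + 6*p^2 - 14*p - 8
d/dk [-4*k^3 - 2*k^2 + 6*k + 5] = -12*k^2 - 4*k + 6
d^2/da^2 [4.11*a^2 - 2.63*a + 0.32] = 8.22000000000000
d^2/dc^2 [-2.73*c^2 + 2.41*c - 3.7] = -5.46000000000000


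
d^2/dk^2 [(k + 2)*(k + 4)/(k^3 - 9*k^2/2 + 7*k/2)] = 4*(4*k^6 + 72*k^5 - 174*k^4 - 687*k^3 + 2280*k^2 - 1512*k + 392)/(k^3*(8*k^6 - 108*k^5 + 570*k^4 - 1485*k^3 + 1995*k^2 - 1323*k + 343))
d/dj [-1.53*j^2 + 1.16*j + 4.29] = 1.16 - 3.06*j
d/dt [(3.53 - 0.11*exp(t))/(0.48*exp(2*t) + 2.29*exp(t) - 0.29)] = (0.0528*exp(2*t) - 3.3888*exp(t) - 8.0518)*exp(t)/(0.2304*exp(4*t) + 2.1984*exp(3*t) + 4.9657*exp(2*t) - 1.3282*exp(t) + 0.0841)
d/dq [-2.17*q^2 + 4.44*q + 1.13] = 4.44 - 4.34*q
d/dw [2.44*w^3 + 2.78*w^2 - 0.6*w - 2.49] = 7.32*w^2 + 5.56*w - 0.6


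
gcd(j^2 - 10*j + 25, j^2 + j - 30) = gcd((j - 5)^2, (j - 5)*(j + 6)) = j - 5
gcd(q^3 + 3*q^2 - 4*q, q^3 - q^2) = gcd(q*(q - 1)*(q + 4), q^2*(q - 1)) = q^2 - q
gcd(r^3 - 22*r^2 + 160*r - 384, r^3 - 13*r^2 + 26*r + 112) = r - 8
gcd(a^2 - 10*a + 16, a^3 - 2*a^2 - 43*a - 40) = a - 8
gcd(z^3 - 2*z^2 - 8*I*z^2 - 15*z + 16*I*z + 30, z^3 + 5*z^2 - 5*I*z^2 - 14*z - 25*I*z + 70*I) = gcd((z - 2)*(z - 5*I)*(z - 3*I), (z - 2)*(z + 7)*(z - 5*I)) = z^2 + z*(-2 - 5*I) + 10*I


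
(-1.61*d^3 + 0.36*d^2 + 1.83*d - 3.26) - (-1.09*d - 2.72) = -1.61*d^3 + 0.36*d^2 + 2.92*d - 0.54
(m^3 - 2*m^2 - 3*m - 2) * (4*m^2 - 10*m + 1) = 4*m^5 - 18*m^4 + 9*m^3 + 20*m^2 + 17*m - 2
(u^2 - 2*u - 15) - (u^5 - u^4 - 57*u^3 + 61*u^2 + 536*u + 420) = -u^5 + u^4 + 57*u^3 - 60*u^2 - 538*u - 435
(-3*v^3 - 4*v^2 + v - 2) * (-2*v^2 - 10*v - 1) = 6*v^5 + 38*v^4 + 41*v^3 - 2*v^2 + 19*v + 2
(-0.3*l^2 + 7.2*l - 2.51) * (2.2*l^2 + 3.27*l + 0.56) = -0.66*l^4 + 14.859*l^3 + 17.854*l^2 - 4.1757*l - 1.4056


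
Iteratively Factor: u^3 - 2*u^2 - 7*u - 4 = (u + 1)*(u^2 - 3*u - 4) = (u - 4)*(u + 1)*(u + 1)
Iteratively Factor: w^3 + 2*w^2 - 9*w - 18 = (w + 2)*(w^2 - 9) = (w + 2)*(w + 3)*(w - 3)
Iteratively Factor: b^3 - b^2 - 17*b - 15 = (b + 1)*(b^2 - 2*b - 15) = (b - 5)*(b + 1)*(b + 3)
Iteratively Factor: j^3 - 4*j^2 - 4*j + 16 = (j - 2)*(j^2 - 2*j - 8) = (j - 2)*(j + 2)*(j - 4)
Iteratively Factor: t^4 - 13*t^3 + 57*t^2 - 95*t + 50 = (t - 1)*(t^3 - 12*t^2 + 45*t - 50) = (t - 2)*(t - 1)*(t^2 - 10*t + 25) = (t - 5)*(t - 2)*(t - 1)*(t - 5)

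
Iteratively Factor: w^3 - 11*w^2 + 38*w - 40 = (w - 2)*(w^2 - 9*w + 20) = (w - 5)*(w - 2)*(w - 4)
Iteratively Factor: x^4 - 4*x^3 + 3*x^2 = (x)*(x^3 - 4*x^2 + 3*x) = x^2*(x^2 - 4*x + 3) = x^2*(x - 1)*(x - 3)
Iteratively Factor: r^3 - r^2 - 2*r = (r - 2)*(r^2 + r) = (r - 2)*(r + 1)*(r)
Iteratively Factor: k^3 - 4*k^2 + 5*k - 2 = (k - 1)*(k^2 - 3*k + 2) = (k - 2)*(k - 1)*(k - 1)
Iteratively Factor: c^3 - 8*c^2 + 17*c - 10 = (c - 1)*(c^2 - 7*c + 10) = (c - 5)*(c - 1)*(c - 2)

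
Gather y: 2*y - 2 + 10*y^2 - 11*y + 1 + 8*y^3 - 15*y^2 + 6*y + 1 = 8*y^3 - 5*y^2 - 3*y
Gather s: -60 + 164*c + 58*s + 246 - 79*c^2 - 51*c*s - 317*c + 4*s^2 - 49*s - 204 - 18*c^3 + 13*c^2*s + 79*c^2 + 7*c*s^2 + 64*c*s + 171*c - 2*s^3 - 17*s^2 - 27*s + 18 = -18*c^3 + 18*c - 2*s^3 + s^2*(7*c - 13) + s*(13*c^2 + 13*c - 18)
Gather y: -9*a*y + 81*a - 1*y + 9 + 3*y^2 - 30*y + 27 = 81*a + 3*y^2 + y*(-9*a - 31) + 36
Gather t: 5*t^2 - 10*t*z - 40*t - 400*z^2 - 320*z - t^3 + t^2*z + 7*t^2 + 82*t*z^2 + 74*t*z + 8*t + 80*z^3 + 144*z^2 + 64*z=-t^3 + t^2*(z + 12) + t*(82*z^2 + 64*z - 32) + 80*z^3 - 256*z^2 - 256*z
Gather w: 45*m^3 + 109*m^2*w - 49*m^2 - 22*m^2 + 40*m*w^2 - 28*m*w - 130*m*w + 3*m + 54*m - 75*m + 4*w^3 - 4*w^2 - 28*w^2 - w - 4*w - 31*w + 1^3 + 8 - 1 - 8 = 45*m^3 - 71*m^2 - 18*m + 4*w^3 + w^2*(40*m - 32) + w*(109*m^2 - 158*m - 36)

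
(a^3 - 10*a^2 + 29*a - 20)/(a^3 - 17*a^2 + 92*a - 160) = (a - 1)/(a - 8)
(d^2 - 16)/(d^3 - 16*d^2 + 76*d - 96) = (d^2 - 16)/(d^3 - 16*d^2 + 76*d - 96)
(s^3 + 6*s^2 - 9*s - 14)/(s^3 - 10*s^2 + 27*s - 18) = (s^3 + 6*s^2 - 9*s - 14)/(s^3 - 10*s^2 + 27*s - 18)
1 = 1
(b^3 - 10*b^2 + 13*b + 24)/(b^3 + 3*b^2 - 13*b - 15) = (b - 8)/(b + 5)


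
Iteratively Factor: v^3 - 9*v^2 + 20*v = (v - 4)*(v^2 - 5*v) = v*(v - 4)*(v - 5)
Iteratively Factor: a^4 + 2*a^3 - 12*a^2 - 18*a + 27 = (a + 3)*(a^3 - a^2 - 9*a + 9) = (a - 1)*(a + 3)*(a^2 - 9) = (a - 3)*(a - 1)*(a + 3)*(a + 3)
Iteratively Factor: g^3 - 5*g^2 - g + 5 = (g + 1)*(g^2 - 6*g + 5) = (g - 5)*(g + 1)*(g - 1)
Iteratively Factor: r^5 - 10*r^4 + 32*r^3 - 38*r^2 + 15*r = (r - 1)*(r^4 - 9*r^3 + 23*r^2 - 15*r) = (r - 3)*(r - 1)*(r^3 - 6*r^2 + 5*r) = r*(r - 3)*(r - 1)*(r^2 - 6*r + 5) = r*(r - 5)*(r - 3)*(r - 1)*(r - 1)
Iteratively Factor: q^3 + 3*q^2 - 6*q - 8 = (q + 1)*(q^2 + 2*q - 8) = (q + 1)*(q + 4)*(q - 2)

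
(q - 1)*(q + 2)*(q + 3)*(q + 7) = q^4 + 11*q^3 + 29*q^2 + q - 42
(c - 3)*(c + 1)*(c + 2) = c^3 - 7*c - 6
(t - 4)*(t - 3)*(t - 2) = t^3 - 9*t^2 + 26*t - 24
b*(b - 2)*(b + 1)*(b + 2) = b^4 + b^3 - 4*b^2 - 4*b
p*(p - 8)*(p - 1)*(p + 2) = p^4 - 7*p^3 - 10*p^2 + 16*p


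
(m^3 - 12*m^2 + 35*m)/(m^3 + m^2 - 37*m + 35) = m*(m - 7)/(m^2 + 6*m - 7)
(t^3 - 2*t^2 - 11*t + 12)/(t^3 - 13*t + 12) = (t^2 - t - 12)/(t^2 + t - 12)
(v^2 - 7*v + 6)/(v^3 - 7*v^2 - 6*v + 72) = (v - 1)/(v^2 - v - 12)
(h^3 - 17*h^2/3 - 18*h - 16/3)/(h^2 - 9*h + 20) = (3*h^3 - 17*h^2 - 54*h - 16)/(3*(h^2 - 9*h + 20))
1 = 1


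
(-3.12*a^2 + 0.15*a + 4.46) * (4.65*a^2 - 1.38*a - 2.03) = -14.508*a^4 + 5.0031*a^3 + 26.8656*a^2 - 6.4593*a - 9.0538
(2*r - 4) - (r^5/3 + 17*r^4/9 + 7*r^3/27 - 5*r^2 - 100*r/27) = -r^5/3 - 17*r^4/9 - 7*r^3/27 + 5*r^2 + 154*r/27 - 4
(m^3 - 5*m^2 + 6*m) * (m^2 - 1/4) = m^5 - 5*m^4 + 23*m^3/4 + 5*m^2/4 - 3*m/2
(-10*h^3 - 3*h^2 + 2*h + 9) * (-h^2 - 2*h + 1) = 10*h^5 + 23*h^4 - 6*h^3 - 16*h^2 - 16*h + 9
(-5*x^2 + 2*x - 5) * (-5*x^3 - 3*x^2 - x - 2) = 25*x^5 + 5*x^4 + 24*x^3 + 23*x^2 + x + 10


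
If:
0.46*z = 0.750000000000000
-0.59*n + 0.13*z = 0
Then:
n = 0.36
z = 1.63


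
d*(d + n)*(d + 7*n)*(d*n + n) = d^4*n + 8*d^3*n^2 + d^3*n + 7*d^2*n^3 + 8*d^2*n^2 + 7*d*n^3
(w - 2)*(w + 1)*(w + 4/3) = w^3 + w^2/3 - 10*w/3 - 8/3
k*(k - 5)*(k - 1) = k^3 - 6*k^2 + 5*k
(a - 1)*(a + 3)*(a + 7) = a^3 + 9*a^2 + 11*a - 21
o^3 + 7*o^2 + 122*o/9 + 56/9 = (o + 2/3)*(o + 7/3)*(o + 4)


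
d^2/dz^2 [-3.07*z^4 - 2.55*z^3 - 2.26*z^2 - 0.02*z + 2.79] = -36.84*z^2 - 15.3*z - 4.52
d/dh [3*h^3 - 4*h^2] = h*(9*h - 8)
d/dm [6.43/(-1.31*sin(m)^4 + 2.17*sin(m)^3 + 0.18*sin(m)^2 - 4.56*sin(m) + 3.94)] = (33.6932*sin(m)^3 - 41.8593*sin(m)^2 - 2.3148*sin(m) + 29.3208)*cos(m)/(-1.31*sin(m)^4 + 2.17*sin(m)^3 + 0.18*sin(m)^2 - 4.56*sin(m) + 3.94)^2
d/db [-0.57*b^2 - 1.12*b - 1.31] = -1.14*b - 1.12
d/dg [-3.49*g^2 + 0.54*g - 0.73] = 0.54 - 6.98*g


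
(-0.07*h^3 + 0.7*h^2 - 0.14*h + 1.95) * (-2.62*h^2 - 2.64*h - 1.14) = 0.1834*h^5 - 1.6492*h^4 - 1.4014*h^3 - 5.5374*h^2 - 4.9884*h - 2.223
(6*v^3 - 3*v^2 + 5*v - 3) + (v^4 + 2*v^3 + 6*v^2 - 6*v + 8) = v^4 + 8*v^3 + 3*v^2 - v + 5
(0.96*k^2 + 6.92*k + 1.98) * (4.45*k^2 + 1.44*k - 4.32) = 4.272*k^4 + 32.1764*k^3 + 14.6286*k^2 - 27.0432*k - 8.5536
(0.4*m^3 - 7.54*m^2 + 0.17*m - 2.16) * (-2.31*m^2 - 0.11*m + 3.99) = -0.924*m^5 + 17.3734*m^4 + 2.0327*m^3 - 25.1137*m^2 + 0.9159*m - 8.6184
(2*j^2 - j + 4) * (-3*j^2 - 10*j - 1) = -6*j^4 - 17*j^3 - 4*j^2 - 39*j - 4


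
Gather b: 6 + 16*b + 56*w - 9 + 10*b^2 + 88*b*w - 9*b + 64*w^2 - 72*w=10*b^2 + b*(88*w + 7) + 64*w^2 - 16*w - 3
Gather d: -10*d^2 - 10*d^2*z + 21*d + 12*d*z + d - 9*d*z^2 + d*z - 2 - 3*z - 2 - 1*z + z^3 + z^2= d^2*(-10*z - 10) + d*(-9*z^2 + 13*z + 22) + z^3 + z^2 - 4*z - 4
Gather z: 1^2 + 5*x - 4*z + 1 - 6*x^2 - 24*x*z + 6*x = -6*x^2 + 11*x + z*(-24*x - 4) + 2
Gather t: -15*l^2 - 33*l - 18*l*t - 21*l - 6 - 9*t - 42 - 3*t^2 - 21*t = -15*l^2 - 54*l - 3*t^2 + t*(-18*l - 30) - 48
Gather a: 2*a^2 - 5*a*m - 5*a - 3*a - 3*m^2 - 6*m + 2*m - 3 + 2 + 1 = 2*a^2 + a*(-5*m - 8) - 3*m^2 - 4*m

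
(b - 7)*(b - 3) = b^2 - 10*b + 21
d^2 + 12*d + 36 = (d + 6)^2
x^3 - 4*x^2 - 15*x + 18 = (x - 6)*(x - 1)*(x + 3)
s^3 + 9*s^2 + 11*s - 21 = (s - 1)*(s + 3)*(s + 7)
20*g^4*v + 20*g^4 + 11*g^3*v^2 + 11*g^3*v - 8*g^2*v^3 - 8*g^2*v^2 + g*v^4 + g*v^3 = (-5*g + v)*(-4*g + v)*(g + v)*(g*v + g)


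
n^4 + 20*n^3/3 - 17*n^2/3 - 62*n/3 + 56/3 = (n - 4/3)*(n - 1)*(n + 2)*(n + 7)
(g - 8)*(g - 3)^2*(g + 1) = g^4 - 13*g^3 + 43*g^2 - 15*g - 72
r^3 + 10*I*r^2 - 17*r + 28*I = (r - I)*(r + 4*I)*(r + 7*I)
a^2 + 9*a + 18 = (a + 3)*(a + 6)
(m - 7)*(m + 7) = m^2 - 49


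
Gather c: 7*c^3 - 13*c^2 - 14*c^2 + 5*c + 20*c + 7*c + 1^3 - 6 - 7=7*c^3 - 27*c^2 + 32*c - 12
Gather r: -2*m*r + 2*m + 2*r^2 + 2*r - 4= 2*m + 2*r^2 + r*(2 - 2*m) - 4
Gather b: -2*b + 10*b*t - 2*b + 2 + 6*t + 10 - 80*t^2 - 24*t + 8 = b*(10*t - 4) - 80*t^2 - 18*t + 20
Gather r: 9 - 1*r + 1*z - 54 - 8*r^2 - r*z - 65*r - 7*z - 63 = -8*r^2 + r*(-z - 66) - 6*z - 108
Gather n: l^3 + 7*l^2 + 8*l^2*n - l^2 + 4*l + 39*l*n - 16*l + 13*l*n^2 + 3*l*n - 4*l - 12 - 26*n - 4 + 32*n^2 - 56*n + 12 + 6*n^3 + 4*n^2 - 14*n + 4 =l^3 + 6*l^2 - 16*l + 6*n^3 + n^2*(13*l + 36) + n*(8*l^2 + 42*l - 96)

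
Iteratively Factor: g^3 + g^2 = (g)*(g^2 + g) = g^2*(g + 1)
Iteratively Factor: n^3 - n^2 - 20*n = (n)*(n^2 - n - 20) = n*(n - 5)*(n + 4)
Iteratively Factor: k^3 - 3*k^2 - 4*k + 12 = (k - 3)*(k^2 - 4) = (k - 3)*(k - 2)*(k + 2)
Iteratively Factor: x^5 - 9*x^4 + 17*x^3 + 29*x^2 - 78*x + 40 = (x - 1)*(x^4 - 8*x^3 + 9*x^2 + 38*x - 40) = (x - 1)*(x + 2)*(x^3 - 10*x^2 + 29*x - 20) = (x - 4)*(x - 1)*(x + 2)*(x^2 - 6*x + 5) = (x - 5)*(x - 4)*(x - 1)*(x + 2)*(x - 1)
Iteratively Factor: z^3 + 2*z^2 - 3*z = (z)*(z^2 + 2*z - 3) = z*(z - 1)*(z + 3)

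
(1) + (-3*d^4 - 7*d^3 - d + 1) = -3*d^4 - 7*d^3 - d + 2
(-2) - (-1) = -1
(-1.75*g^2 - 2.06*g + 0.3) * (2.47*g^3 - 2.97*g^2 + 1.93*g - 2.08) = -4.3225*g^5 + 0.1093*g^4 + 3.4817*g^3 - 1.2268*g^2 + 4.8638*g - 0.624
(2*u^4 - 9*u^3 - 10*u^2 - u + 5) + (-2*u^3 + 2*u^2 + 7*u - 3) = 2*u^4 - 11*u^3 - 8*u^2 + 6*u + 2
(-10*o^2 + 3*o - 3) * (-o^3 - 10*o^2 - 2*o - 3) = 10*o^5 + 97*o^4 - 7*o^3 + 54*o^2 - 3*o + 9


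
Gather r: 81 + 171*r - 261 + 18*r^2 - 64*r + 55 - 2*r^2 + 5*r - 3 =16*r^2 + 112*r - 128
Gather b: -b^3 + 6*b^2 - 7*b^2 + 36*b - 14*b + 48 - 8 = -b^3 - b^2 + 22*b + 40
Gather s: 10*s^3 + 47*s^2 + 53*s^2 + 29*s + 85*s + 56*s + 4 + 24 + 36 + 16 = 10*s^3 + 100*s^2 + 170*s + 80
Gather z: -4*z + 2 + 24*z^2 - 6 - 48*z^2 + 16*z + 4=-24*z^2 + 12*z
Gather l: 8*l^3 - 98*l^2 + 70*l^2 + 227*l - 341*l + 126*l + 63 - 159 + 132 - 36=8*l^3 - 28*l^2 + 12*l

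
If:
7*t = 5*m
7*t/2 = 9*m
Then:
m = 0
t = 0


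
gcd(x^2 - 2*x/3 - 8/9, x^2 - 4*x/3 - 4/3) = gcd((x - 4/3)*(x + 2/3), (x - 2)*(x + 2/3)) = x + 2/3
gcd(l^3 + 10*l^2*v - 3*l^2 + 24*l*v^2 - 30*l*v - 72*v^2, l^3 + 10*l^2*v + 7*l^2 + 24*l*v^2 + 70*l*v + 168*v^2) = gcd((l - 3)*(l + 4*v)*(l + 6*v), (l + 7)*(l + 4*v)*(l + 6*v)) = l^2 + 10*l*v + 24*v^2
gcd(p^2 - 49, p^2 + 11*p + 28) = p + 7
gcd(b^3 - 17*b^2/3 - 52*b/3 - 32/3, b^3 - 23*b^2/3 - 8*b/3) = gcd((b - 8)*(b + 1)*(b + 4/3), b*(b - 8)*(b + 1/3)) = b - 8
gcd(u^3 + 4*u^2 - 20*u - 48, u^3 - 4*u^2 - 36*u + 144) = u^2 + 2*u - 24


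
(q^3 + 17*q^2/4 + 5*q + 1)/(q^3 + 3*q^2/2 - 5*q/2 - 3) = (4*q^2 + 9*q + 2)/(2*(2*q^2 - q - 3))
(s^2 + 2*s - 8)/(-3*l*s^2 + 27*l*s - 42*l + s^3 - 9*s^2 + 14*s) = (s + 4)/(-3*l*s + 21*l + s^2 - 7*s)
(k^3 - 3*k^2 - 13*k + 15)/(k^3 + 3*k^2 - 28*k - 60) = (k^2 + 2*k - 3)/(k^2 + 8*k + 12)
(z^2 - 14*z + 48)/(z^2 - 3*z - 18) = (z - 8)/(z + 3)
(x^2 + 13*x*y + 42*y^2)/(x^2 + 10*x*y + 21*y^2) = (x + 6*y)/(x + 3*y)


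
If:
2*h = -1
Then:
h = -1/2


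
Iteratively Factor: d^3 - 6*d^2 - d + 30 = (d + 2)*(d^2 - 8*d + 15) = (d - 3)*(d + 2)*(d - 5)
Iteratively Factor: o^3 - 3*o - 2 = (o + 1)*(o^2 - o - 2) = (o + 1)^2*(o - 2)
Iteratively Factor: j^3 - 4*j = (j - 2)*(j^2 + 2*j) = (j - 2)*(j + 2)*(j)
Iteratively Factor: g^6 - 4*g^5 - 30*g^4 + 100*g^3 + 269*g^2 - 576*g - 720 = (g - 3)*(g^5 - g^4 - 33*g^3 + g^2 + 272*g + 240) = (g - 3)*(g + 3)*(g^4 - 4*g^3 - 21*g^2 + 64*g + 80) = (g - 5)*(g - 3)*(g + 3)*(g^3 + g^2 - 16*g - 16) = (g - 5)*(g - 3)*(g + 1)*(g + 3)*(g^2 - 16) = (g - 5)*(g - 4)*(g - 3)*(g + 1)*(g + 3)*(g + 4)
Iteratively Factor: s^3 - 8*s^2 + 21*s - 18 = (s - 3)*(s^2 - 5*s + 6) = (s - 3)*(s - 2)*(s - 3)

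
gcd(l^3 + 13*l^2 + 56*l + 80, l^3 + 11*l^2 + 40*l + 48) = l^2 + 8*l + 16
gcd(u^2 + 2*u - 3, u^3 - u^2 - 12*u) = u + 3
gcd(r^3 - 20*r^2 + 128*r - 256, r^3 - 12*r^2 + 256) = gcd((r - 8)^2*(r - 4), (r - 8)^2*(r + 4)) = r^2 - 16*r + 64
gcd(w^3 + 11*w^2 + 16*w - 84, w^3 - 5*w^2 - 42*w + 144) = w + 6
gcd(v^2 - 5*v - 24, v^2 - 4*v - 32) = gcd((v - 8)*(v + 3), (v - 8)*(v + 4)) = v - 8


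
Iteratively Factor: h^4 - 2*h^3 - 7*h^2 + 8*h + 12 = (h + 2)*(h^3 - 4*h^2 + h + 6) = (h + 1)*(h + 2)*(h^2 - 5*h + 6) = (h - 3)*(h + 1)*(h + 2)*(h - 2)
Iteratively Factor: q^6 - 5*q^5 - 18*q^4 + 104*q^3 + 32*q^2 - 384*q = (q - 4)*(q^5 - q^4 - 22*q^3 + 16*q^2 + 96*q) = q*(q - 4)*(q^4 - q^3 - 22*q^2 + 16*q + 96) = q*(q - 4)*(q + 2)*(q^3 - 3*q^2 - 16*q + 48) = q*(q - 4)*(q - 3)*(q + 2)*(q^2 - 16) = q*(q - 4)*(q - 3)*(q + 2)*(q + 4)*(q - 4)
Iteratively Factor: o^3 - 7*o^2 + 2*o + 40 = (o + 2)*(o^2 - 9*o + 20) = (o - 4)*(o + 2)*(o - 5)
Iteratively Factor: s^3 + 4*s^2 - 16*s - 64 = (s + 4)*(s^2 - 16) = (s + 4)^2*(s - 4)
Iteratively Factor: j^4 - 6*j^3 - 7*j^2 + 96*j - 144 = (j - 3)*(j^3 - 3*j^2 - 16*j + 48) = (j - 4)*(j - 3)*(j^2 + j - 12) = (j - 4)*(j - 3)*(j + 4)*(j - 3)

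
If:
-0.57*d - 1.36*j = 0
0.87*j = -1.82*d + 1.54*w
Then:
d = 1.05815187187389*w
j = -0.443490122770677*w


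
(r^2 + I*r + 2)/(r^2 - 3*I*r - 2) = (r + 2*I)/(r - 2*I)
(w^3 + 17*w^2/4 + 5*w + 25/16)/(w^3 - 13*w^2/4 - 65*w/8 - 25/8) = (w + 5/2)/(w - 5)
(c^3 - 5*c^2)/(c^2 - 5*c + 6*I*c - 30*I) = c^2/(c + 6*I)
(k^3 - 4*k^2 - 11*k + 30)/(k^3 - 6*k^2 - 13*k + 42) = (k - 5)/(k - 7)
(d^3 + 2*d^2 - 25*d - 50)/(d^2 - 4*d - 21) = (-d^3 - 2*d^2 + 25*d + 50)/(-d^2 + 4*d + 21)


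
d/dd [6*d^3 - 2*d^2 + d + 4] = 18*d^2 - 4*d + 1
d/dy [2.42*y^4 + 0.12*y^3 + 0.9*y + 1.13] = 9.68*y^3 + 0.36*y^2 + 0.9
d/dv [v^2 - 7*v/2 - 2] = 2*v - 7/2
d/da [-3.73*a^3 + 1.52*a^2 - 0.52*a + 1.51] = -11.19*a^2 + 3.04*a - 0.52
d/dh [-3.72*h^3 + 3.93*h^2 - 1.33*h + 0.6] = -11.16*h^2 + 7.86*h - 1.33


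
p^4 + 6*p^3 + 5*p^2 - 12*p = p*(p - 1)*(p + 3)*(p + 4)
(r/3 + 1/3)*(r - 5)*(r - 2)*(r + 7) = r^4/3 + r^3/3 - 13*r^2 + 31*r/3 + 70/3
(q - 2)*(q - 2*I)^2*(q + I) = q^4 - 2*q^3 - 3*I*q^3 + 6*I*q^2 - 4*I*q + 8*I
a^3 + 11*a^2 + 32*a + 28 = (a + 2)^2*(a + 7)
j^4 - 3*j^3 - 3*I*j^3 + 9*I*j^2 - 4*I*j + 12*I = (j - 3)*(j - 2*I)^2*(j + I)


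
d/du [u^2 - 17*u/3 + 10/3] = 2*u - 17/3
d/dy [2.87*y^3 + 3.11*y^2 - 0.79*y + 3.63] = 8.61*y^2 + 6.22*y - 0.79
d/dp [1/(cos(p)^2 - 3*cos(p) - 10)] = (2*cos(p) - 3)*sin(p)/(sin(p)^2 + 3*cos(p) + 9)^2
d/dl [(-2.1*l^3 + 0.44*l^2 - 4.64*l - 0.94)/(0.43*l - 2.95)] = (-1.806*l^3 + 18.7742*l^2 - 2.596*l + 14.0922)/(0.1849*l^2 - 2.537*l + 8.7025)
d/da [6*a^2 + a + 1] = 12*a + 1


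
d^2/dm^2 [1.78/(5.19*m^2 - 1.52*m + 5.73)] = (-95.892516*m^2 + 28.084128*m + 1.78*(10.38*m - 1.52)*(20.76*m - 3.04) - 105.869772)/(5.19*m^2 - 1.52*m + 5.73)^3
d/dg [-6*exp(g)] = -6*exp(g)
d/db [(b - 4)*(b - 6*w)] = 2*b - 6*w - 4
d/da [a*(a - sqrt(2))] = 2*a - sqrt(2)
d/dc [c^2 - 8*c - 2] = 2*c - 8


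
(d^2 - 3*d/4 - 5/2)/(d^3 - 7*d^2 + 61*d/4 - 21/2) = (4*d + 5)/(4*d^2 - 20*d + 21)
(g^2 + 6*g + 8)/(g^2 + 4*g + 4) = (g + 4)/(g + 2)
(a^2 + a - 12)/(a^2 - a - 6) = (a + 4)/(a + 2)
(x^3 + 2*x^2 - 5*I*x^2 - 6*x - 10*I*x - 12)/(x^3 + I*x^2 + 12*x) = (x^2 + 2*x*(1 - I) - 4*I)/(x*(x + 4*I))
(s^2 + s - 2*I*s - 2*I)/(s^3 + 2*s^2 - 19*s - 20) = (s - 2*I)/(s^2 + s - 20)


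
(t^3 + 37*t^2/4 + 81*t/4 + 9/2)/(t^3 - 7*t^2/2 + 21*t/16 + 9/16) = 4*(t^2 + 9*t + 18)/(4*t^2 - 15*t + 9)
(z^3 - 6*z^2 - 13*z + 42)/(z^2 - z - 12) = (z^2 - 9*z + 14)/(z - 4)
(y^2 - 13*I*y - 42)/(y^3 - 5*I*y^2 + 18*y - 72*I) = (y - 7*I)/(y^2 + I*y + 12)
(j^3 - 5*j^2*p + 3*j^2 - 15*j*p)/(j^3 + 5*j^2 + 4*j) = (j^2 - 5*j*p + 3*j - 15*p)/(j^2 + 5*j + 4)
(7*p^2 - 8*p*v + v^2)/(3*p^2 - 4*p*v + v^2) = (7*p - v)/(3*p - v)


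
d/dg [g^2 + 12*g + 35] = 2*g + 12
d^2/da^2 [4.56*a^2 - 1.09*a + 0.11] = 9.12000000000000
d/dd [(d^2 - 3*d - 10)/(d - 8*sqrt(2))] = (-d^2 + 3*d + (d - 8*sqrt(2))*(2*d - 3) + 10)/(d - 8*sqrt(2))^2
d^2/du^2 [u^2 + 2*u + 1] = 2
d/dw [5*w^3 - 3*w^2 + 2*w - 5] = 15*w^2 - 6*w + 2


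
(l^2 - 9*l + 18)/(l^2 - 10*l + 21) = (l - 6)/(l - 7)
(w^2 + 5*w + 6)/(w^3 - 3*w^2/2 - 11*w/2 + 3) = 2*(w + 3)/(2*w^2 - 7*w + 3)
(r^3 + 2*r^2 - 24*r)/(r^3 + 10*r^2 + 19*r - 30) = r*(r - 4)/(r^2 + 4*r - 5)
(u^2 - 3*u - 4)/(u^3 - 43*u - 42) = (u - 4)/(u^2 - u - 42)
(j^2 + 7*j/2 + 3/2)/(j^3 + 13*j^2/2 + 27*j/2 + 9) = (2*j + 1)/(2*j^2 + 7*j + 6)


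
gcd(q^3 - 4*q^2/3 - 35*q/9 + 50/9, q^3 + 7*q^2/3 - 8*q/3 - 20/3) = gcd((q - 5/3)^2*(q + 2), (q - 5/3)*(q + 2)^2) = q^2 + q/3 - 10/3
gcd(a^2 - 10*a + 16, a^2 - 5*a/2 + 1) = a - 2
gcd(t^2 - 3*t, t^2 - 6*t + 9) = t - 3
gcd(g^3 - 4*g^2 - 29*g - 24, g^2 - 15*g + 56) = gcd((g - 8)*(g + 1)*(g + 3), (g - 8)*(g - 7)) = g - 8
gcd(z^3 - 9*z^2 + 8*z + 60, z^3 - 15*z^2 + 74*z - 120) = z^2 - 11*z + 30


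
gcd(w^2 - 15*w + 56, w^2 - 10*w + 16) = w - 8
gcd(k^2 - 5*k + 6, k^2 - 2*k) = k - 2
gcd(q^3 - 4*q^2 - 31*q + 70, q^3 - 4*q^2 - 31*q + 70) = q^3 - 4*q^2 - 31*q + 70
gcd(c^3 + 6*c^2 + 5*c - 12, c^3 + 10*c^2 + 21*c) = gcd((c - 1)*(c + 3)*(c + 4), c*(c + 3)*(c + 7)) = c + 3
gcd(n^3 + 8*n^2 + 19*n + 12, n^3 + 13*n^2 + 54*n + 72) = n^2 + 7*n + 12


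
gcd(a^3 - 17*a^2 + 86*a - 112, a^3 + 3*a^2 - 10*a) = a - 2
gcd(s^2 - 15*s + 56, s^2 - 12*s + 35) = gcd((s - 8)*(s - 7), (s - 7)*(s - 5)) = s - 7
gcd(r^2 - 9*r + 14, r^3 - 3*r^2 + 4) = r - 2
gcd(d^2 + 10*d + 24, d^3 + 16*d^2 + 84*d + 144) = d^2 + 10*d + 24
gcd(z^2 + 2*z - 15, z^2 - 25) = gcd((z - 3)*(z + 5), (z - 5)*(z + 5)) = z + 5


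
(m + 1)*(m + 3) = m^2 + 4*m + 3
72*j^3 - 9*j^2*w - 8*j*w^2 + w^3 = (-8*j + w)*(-3*j + w)*(3*j + w)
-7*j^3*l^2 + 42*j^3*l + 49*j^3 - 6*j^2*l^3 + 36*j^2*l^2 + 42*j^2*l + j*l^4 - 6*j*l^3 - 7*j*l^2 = (-7*j + l)*(j + l)*(l - 7)*(j*l + j)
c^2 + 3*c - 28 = (c - 4)*(c + 7)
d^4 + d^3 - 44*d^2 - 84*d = d*(d - 7)*(d + 2)*(d + 6)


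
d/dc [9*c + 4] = 9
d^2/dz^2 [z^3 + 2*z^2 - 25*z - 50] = 6*z + 4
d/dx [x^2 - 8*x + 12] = 2*x - 8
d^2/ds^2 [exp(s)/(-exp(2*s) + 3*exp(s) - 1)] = (-2*(2*exp(s) - 3)^2*exp(2*s) + (8*exp(s) - 9)*(exp(2*s) - 3*exp(s) + 1)*exp(s) - (exp(2*s) - 3*exp(s) + 1)^2)*exp(s)/(exp(2*s) - 3*exp(s) + 1)^3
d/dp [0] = 0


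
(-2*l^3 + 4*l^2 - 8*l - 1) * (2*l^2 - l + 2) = -4*l^5 + 10*l^4 - 24*l^3 + 14*l^2 - 15*l - 2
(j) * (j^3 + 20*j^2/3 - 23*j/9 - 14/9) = j^4 + 20*j^3/3 - 23*j^2/9 - 14*j/9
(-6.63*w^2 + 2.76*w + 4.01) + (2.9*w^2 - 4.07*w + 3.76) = -3.73*w^2 - 1.31*w + 7.77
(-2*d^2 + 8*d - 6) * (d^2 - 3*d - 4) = -2*d^4 + 14*d^3 - 22*d^2 - 14*d + 24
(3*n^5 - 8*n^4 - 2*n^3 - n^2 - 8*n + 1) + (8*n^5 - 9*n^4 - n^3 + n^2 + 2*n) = 11*n^5 - 17*n^4 - 3*n^3 - 6*n + 1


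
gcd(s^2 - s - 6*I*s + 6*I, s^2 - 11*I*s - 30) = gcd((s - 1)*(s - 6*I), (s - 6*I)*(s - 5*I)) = s - 6*I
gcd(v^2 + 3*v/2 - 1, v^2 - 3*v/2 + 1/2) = v - 1/2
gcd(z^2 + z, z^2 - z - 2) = z + 1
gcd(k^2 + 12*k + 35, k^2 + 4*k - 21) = k + 7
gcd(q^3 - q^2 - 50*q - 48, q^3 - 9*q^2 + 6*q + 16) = q^2 - 7*q - 8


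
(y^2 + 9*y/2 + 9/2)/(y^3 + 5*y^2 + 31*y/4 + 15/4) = 2*(y + 3)/(2*y^2 + 7*y + 5)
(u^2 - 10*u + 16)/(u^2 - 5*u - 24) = (u - 2)/(u + 3)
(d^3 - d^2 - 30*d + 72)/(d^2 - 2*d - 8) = (d^2 + 3*d - 18)/(d + 2)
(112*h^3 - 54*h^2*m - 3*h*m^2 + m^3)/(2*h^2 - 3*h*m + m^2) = (56*h^2 + h*m - m^2)/(h - m)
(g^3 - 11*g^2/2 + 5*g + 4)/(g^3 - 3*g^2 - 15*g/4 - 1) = 2*(g - 2)/(2*g + 1)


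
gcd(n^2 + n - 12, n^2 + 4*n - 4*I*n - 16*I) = n + 4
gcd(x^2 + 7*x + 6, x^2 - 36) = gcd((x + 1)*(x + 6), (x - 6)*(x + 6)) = x + 6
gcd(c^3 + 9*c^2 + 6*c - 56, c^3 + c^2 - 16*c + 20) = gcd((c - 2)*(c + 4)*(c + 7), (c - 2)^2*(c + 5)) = c - 2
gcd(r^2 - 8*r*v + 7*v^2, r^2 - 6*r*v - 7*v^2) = r - 7*v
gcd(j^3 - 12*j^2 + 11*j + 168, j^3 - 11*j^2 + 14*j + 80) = j - 8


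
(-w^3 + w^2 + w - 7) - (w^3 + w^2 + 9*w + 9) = -2*w^3 - 8*w - 16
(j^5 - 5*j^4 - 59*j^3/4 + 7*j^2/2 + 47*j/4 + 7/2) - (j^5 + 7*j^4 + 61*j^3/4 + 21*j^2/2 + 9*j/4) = -12*j^4 - 30*j^3 - 7*j^2 + 19*j/2 + 7/2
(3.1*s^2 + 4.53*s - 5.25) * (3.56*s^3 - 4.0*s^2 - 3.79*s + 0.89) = 11.036*s^5 + 3.7268*s^4 - 48.559*s^3 + 6.5903*s^2 + 23.9292*s - 4.6725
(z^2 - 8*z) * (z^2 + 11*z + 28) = z^4 + 3*z^3 - 60*z^2 - 224*z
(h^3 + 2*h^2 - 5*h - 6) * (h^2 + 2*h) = h^5 + 4*h^4 - h^3 - 16*h^2 - 12*h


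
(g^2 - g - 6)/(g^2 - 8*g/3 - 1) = 3*(g + 2)/(3*g + 1)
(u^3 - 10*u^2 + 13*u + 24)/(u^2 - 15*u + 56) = (u^2 - 2*u - 3)/(u - 7)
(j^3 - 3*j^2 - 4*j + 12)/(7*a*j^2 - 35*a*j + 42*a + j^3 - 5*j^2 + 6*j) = (j + 2)/(7*a + j)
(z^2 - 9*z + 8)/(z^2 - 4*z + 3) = (z - 8)/(z - 3)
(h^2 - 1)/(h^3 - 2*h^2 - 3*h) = (h - 1)/(h*(h - 3))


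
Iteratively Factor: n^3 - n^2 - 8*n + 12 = (n + 3)*(n^2 - 4*n + 4) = (n - 2)*(n + 3)*(n - 2)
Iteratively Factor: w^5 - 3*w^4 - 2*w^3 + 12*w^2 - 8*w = (w - 1)*(w^4 - 2*w^3 - 4*w^2 + 8*w) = (w - 1)*(w + 2)*(w^3 - 4*w^2 + 4*w) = w*(w - 1)*(w + 2)*(w^2 - 4*w + 4) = w*(w - 2)*(w - 1)*(w + 2)*(w - 2)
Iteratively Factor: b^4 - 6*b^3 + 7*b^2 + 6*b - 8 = (b - 1)*(b^3 - 5*b^2 + 2*b + 8) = (b - 4)*(b - 1)*(b^2 - b - 2) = (b - 4)*(b - 2)*(b - 1)*(b + 1)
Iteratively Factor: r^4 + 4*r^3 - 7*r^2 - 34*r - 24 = (r + 4)*(r^3 - 7*r - 6) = (r + 1)*(r + 4)*(r^2 - r - 6) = (r - 3)*(r + 1)*(r + 4)*(r + 2)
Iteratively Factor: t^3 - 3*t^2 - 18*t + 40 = (t - 5)*(t^2 + 2*t - 8) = (t - 5)*(t - 2)*(t + 4)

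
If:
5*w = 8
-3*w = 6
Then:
No Solution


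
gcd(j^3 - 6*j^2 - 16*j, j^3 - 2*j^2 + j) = j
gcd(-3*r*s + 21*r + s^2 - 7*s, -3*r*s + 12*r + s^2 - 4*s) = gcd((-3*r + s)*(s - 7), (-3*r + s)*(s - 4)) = 3*r - s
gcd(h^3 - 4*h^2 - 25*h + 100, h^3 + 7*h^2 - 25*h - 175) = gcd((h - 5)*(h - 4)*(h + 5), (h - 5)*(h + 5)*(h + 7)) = h^2 - 25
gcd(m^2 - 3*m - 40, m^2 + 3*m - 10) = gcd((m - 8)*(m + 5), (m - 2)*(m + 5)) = m + 5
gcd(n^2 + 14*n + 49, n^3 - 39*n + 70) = n + 7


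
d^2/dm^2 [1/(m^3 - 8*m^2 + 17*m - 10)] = 2*((8 - 3*m)*(m^3 - 8*m^2 + 17*m - 10) + (3*m^2 - 16*m + 17)^2)/(m^3 - 8*m^2 + 17*m - 10)^3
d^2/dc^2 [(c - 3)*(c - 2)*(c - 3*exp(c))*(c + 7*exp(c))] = 4*c^3*exp(c) - 84*c^2*exp(2*c) + 4*c^2*exp(c) + 12*c^2 + 252*c*exp(2*c) - 32*c*exp(c) - 30*c - 126*exp(2*c) + 8*exp(c) + 12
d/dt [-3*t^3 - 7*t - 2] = -9*t^2 - 7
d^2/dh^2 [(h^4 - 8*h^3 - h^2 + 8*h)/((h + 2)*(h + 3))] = 2*(h^6 + 15*h^5 + 93*h^4 + 101*h^3 - 486*h^2 - 1008*h - 276)/(h^6 + 15*h^5 + 93*h^4 + 305*h^3 + 558*h^2 + 540*h + 216)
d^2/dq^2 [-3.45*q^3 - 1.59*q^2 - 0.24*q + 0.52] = -20.7*q - 3.18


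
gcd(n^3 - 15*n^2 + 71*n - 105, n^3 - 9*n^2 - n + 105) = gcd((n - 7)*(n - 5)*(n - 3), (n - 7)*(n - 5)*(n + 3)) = n^2 - 12*n + 35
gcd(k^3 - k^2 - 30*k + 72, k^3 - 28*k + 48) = k^2 + 2*k - 24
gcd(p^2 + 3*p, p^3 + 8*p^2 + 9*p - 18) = p + 3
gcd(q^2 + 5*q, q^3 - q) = q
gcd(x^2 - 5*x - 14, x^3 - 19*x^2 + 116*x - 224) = x - 7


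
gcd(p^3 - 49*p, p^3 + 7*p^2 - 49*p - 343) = p^2 - 49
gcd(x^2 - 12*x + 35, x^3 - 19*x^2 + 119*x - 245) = x^2 - 12*x + 35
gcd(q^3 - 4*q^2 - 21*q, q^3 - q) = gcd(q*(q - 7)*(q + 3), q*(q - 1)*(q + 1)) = q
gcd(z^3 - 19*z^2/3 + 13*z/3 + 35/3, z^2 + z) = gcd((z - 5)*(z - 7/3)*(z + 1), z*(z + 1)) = z + 1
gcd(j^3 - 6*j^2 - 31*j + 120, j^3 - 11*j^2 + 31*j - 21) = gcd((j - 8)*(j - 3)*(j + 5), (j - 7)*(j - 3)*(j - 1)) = j - 3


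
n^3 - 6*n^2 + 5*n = n*(n - 5)*(n - 1)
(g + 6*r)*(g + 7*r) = g^2 + 13*g*r + 42*r^2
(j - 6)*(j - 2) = j^2 - 8*j + 12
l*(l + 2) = l^2 + 2*l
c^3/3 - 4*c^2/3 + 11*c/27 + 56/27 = (c/3 + 1/3)*(c - 8/3)*(c - 7/3)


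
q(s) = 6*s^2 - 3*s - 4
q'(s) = 12*s - 3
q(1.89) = 11.76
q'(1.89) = 19.68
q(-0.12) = -3.55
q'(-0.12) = -4.44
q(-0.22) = -3.05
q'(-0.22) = -5.64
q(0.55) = -3.84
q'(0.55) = 3.60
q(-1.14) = 7.22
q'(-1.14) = -16.68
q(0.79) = -2.63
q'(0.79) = 6.48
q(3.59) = 62.56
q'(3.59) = 40.08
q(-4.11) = 109.68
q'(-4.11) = -52.32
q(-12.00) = 896.00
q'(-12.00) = -147.00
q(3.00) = 41.00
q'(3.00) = 33.00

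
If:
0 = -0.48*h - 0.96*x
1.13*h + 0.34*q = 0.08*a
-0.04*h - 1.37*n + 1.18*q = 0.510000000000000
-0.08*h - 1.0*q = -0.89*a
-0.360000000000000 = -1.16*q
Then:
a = 0.34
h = -0.07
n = -0.10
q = 0.31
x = 0.03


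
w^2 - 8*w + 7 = (w - 7)*(w - 1)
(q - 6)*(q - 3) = q^2 - 9*q + 18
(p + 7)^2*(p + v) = p^3 + p^2*v + 14*p^2 + 14*p*v + 49*p + 49*v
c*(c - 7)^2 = c^3 - 14*c^2 + 49*c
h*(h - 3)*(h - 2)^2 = h^4 - 7*h^3 + 16*h^2 - 12*h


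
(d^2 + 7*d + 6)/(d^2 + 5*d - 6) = (d + 1)/(d - 1)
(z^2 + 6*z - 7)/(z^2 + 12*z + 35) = (z - 1)/(z + 5)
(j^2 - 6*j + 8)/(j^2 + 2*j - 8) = (j - 4)/(j + 4)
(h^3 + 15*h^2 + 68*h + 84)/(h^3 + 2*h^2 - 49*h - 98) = (h + 6)/(h - 7)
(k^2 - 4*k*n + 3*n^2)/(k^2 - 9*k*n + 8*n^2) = (k - 3*n)/(k - 8*n)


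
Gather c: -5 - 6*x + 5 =-6*x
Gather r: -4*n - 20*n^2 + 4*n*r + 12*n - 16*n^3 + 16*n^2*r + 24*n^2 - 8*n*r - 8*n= -16*n^3 + 4*n^2 + r*(16*n^2 - 4*n)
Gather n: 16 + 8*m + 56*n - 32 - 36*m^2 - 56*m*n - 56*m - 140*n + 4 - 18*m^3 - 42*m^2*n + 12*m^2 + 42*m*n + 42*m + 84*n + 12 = -18*m^3 - 24*m^2 - 6*m + n*(-42*m^2 - 14*m)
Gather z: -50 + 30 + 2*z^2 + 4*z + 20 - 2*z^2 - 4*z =0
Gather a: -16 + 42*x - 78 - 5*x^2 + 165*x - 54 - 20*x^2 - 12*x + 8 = -25*x^2 + 195*x - 140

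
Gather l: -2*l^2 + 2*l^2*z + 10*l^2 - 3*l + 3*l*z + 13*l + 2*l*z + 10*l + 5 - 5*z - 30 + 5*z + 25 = l^2*(2*z + 8) + l*(5*z + 20)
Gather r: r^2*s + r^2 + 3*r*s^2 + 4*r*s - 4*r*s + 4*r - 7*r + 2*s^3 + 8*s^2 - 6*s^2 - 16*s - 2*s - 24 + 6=r^2*(s + 1) + r*(3*s^2 - 3) + 2*s^3 + 2*s^2 - 18*s - 18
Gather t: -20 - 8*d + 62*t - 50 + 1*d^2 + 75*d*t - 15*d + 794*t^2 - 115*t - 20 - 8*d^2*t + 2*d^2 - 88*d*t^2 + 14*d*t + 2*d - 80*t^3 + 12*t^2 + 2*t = 3*d^2 - 21*d - 80*t^3 + t^2*(806 - 88*d) + t*(-8*d^2 + 89*d - 51) - 90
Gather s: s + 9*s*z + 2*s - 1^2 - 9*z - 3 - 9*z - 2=s*(9*z + 3) - 18*z - 6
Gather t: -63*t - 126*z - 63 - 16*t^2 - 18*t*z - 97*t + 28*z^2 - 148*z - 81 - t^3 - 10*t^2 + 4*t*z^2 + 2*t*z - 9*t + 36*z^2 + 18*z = -t^3 - 26*t^2 + t*(4*z^2 - 16*z - 169) + 64*z^2 - 256*z - 144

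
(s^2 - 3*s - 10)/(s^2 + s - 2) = (s - 5)/(s - 1)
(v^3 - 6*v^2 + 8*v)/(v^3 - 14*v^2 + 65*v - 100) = v*(v - 2)/(v^2 - 10*v + 25)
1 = 1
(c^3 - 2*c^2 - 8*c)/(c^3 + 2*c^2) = (c - 4)/c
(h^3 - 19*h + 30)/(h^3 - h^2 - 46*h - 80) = (h^2 - 5*h + 6)/(h^2 - 6*h - 16)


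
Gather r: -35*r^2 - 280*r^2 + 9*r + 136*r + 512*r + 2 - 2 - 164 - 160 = -315*r^2 + 657*r - 324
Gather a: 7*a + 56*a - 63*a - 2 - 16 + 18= 0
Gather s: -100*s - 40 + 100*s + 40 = 0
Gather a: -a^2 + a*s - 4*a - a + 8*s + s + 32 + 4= -a^2 + a*(s - 5) + 9*s + 36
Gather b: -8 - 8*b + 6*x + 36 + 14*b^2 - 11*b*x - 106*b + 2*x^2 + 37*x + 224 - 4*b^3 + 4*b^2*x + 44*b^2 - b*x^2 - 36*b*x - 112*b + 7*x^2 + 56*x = -4*b^3 + b^2*(4*x + 58) + b*(-x^2 - 47*x - 226) + 9*x^2 + 99*x + 252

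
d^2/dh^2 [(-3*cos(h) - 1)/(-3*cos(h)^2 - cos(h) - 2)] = 2*(-243*(1 - cos(2*h))^2*cos(h) - 27*(1 - cos(2*h))^2 + 113*cos(h) + 58*cos(2*h) - 63*cos(3*h) + 54*cos(5*h) + 78)/(2*cos(h) + 3*cos(2*h) + 7)^3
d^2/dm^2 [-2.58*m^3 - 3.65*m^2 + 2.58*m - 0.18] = -15.48*m - 7.3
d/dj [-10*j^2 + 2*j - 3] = 2 - 20*j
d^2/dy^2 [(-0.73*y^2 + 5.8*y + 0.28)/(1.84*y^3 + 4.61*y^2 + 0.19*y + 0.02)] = (-4.942976*y^6 + 117.81888*y^5 + 308.094384*y^4 + 282.125062*y^3 + 34.133412*y^2 - 1.798872*y - 0.07608)/(6.229504*y^9 + 46.822848*y^8 + 119.241384*y^7 + 107.845253*y^6 + 13.330857*y^5 + 1.816341*y^4 + 0.114175*y^3 + 0.007698*y^2 + 0.000228*y + 8.0e-6)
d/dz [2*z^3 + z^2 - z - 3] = 6*z^2 + 2*z - 1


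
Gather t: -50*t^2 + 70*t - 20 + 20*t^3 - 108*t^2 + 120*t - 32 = 20*t^3 - 158*t^2 + 190*t - 52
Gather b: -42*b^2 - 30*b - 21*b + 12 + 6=-42*b^2 - 51*b + 18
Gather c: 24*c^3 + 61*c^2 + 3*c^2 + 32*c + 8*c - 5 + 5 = 24*c^3 + 64*c^2 + 40*c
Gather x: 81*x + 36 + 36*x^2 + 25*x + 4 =36*x^2 + 106*x + 40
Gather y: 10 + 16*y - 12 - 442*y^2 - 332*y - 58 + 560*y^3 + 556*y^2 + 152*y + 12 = 560*y^3 + 114*y^2 - 164*y - 48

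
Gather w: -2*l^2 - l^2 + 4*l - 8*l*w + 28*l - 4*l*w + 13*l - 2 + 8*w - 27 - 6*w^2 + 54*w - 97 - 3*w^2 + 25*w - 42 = -3*l^2 + 45*l - 9*w^2 + w*(87 - 12*l) - 168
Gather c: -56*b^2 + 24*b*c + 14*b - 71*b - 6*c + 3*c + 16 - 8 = -56*b^2 - 57*b + c*(24*b - 3) + 8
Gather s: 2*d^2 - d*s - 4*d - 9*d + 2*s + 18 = 2*d^2 - 13*d + s*(2 - d) + 18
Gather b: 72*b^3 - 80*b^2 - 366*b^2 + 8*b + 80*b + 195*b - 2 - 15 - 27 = 72*b^3 - 446*b^2 + 283*b - 44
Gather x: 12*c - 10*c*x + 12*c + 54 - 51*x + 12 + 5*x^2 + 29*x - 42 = 24*c + 5*x^2 + x*(-10*c - 22) + 24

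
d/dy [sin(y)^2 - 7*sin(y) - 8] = (2*sin(y) - 7)*cos(y)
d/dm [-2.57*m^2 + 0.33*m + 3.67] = 0.33 - 5.14*m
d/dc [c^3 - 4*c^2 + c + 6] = 3*c^2 - 8*c + 1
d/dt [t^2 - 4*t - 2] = 2*t - 4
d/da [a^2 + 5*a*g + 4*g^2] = 2*a + 5*g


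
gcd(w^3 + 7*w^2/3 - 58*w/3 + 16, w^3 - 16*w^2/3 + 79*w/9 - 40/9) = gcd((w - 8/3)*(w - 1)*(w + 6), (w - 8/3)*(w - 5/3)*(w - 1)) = w^2 - 11*w/3 + 8/3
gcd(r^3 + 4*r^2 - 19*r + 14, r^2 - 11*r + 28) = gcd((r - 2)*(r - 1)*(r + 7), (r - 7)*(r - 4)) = 1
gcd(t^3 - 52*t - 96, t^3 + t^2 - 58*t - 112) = t^2 - 6*t - 16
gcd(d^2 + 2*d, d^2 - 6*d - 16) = d + 2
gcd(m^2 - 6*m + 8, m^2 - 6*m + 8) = m^2 - 6*m + 8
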